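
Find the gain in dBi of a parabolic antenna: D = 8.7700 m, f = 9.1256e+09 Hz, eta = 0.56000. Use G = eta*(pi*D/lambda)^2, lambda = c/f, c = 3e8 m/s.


lambda = c / f = 3.0000e+08 / 9.1256e+09 = 0.03287455 m
G_linear = 0.56000 * (pi * 8.7700 / 0.03287455)^2 = 393339.3
G_dBi = 10 * log10(393339.3) = 55.95 dBi

55.95 dBi


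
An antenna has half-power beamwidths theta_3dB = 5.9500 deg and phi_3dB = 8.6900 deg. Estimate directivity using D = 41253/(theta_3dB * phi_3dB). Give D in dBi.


D_linear = 41253 / (5.9500 * 8.6900) = 797.8455
D_dBi = 10 * log10(797.8455) = 29.02 dBi

29.02 dBi


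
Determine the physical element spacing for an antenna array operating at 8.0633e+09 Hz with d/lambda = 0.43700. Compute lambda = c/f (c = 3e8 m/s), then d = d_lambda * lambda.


lambda = c / f = 3.0000e+08 / 8.0633e+09 = 0.03720561 m
d = 0.43700 * 0.03720561 = 0.01626 m

0.01626 m


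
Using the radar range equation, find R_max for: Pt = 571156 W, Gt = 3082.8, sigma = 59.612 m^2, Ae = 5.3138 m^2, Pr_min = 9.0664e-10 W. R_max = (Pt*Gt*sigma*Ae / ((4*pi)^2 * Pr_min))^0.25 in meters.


R^4 = 571156*3082.8*59.612*5.3138 / ((4*pi)^2 * 9.0664e-10) = 3.895690e+18
R_max = 3.895690e+18^0.25 = 44427 m

44427 m


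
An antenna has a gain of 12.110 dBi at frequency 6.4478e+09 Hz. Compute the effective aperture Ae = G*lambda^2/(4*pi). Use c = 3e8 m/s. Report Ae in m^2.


lambda = c / f = 3.0000e+08 / 6.4478e+09 = 0.04652750 m
G_linear = 10^(12.110/10) = 16.25549
Ae = G_linear * lambda^2 / (4*pi) = 16.25549 * 0.04652750^2 / (4*pi) = 2.800e-03 m^2

2.800e-03 m^2


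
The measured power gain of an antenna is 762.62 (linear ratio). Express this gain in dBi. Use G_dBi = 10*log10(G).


G_dBi = 10 * log10(762.62) = 28.82 dBi

28.82 dBi


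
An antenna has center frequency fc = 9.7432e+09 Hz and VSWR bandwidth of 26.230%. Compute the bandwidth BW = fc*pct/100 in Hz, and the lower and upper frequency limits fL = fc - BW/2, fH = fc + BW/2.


BW = 9.7432e+09 * 26.230/100 = 2.555641e+09 Hz
fL = 9.7432e+09 - 2.555641e+09/2 = 8.465e+09 Hz
fH = 9.7432e+09 + 2.555641e+09/2 = 1.102e+10 Hz

BW=2.556e+09 Hz, fL=8.465e+09 Hz, fH=1.102e+10 Hz


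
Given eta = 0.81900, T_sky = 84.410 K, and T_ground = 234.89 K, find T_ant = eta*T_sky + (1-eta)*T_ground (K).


T_ant = 0.81900 * 84.410 + (1 - 0.81900) * 234.89 = 111.6 K

111.6 K


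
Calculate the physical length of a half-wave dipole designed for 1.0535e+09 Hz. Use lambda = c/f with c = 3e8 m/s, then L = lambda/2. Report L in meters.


lambda = c / f = 3.0000e+08 / 1.0535e+09 = 0.2847651 m
L = lambda / 2 = 0.2847651 / 2 = 0.1424 m

0.1424 m


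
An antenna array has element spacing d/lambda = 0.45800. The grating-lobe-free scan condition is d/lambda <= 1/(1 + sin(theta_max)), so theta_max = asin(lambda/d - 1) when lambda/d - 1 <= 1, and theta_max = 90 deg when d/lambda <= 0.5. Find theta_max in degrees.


lambda/d - 1 = 1/0.45800 - 1 = 1.183406 >= 1
d/lambda <= 0.5, so the array can scan to endfire without grating lobes: theta_max = 90 deg

90 deg


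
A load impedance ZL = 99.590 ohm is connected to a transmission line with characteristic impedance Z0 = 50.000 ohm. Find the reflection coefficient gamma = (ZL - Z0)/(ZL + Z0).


gamma = (99.590 - 50.000) / (99.590 + 50.000) = 0.3315

0.3315


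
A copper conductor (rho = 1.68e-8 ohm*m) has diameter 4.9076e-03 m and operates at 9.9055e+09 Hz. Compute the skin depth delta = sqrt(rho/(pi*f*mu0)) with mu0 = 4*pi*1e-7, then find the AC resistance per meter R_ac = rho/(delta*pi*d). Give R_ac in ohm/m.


delta = sqrt(1.68e-8 / (pi * 9.9055e+09 * 4*pi*1e-7)) = 6.554455e-07 m
R_ac = 1.68e-8 / (6.554455e-07 * pi * 4.9076e-03) = 1.662 ohm/m

1.662 ohm/m


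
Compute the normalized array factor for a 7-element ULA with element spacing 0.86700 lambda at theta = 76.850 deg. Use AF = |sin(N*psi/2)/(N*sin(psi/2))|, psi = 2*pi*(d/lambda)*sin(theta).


psi = 2*pi*0.86700*sin(76.850 deg) = 5.304676 rad
AF = |sin(7*5.304676/2) / (7*sin(5.304676/2))| = 0.08494

0.08494


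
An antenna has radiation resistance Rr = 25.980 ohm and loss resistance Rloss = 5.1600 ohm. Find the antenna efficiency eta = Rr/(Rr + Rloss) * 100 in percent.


eta = 25.980 / (25.980 + 5.1600) * 100 = 83.43%

83.43%


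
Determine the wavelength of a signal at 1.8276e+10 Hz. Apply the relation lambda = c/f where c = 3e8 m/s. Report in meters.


lambda = c / f = 3.0000e+08 / 1.8276e+10 = 0.01641 m

0.01641 m


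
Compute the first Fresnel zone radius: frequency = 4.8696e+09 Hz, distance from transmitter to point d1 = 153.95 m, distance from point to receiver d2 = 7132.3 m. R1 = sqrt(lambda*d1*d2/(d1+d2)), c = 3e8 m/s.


lambda = c / f = 3.0000e+08 / 4.8696e+09 = 0.06160670 m
R1 = sqrt(0.06160670 * 153.95 * 7132.3 / (153.95 + 7132.3)) = 3.047 m

3.047 m


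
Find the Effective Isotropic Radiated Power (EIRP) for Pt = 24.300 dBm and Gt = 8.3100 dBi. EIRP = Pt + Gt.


EIRP = Pt + Gt = 24.300 + 8.3100 = 32.61 dBm

32.61 dBm


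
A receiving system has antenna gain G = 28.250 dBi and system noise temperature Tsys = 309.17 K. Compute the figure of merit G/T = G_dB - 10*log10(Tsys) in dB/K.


G/T = 28.250 - 10*log10(309.17) = 28.250 - 24.90197 = 3.348 dB/K

3.348 dB/K


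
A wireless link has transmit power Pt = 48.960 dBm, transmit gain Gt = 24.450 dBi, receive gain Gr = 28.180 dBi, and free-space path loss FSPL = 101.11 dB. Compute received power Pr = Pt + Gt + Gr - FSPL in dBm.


Pr = 48.960 + 24.450 + 28.180 - 101.11 = 0.48 dBm

0.48 dBm


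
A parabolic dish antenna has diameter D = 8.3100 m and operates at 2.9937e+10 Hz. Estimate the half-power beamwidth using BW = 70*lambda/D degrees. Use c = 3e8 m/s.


lambda = c / f = 3.0000e+08 / 2.9937e+10 = 0.01002104 m
BW = 70 * 0.01002104 / 8.3100 = 0.08441 deg

0.08441 deg


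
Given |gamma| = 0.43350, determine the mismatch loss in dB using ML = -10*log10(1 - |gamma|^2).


ML = -10 * log10(1 - 0.43350^2) = -10 * log10(0.81207775) = 0.9040 dB

0.9040 dB


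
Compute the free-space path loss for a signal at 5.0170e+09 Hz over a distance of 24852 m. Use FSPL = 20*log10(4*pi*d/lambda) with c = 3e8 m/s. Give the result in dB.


lambda = c / f = 3.0000e+08 / 5.0170e+09 = 0.05979669 m
FSPL = 20 * log10(4*pi*24852/0.05979669) = 134.4 dB

134.4 dB


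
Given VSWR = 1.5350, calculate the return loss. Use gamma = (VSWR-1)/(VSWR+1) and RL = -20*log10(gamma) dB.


gamma = (1.5350 - 1) / (1.5350 + 1) = 0.2110454
RL = -20 * log10(0.2110454) = 13.51 dB

13.51 dB


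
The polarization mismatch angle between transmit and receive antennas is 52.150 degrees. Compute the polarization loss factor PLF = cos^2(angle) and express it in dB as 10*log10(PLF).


PLF_linear = cos^2(52.150 deg) = 0.3765005
PLF_dB = 10 * log10(0.3765005) = -4.242 dB

-4.242 dB


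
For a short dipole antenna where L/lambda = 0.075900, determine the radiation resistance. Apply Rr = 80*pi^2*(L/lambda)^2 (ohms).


Rr = 80 * pi^2 * (0.075900)^2 = 80 * 9.869604 * 5.760810e-03 = 4.549 ohm

4.549 ohm


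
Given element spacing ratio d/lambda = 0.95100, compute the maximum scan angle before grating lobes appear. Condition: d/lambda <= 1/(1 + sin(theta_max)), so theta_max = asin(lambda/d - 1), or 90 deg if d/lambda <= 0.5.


lambda/d - 1 = 1/0.95100 - 1 = 0.05152471
theta_max = asin(0.05152471) = 2.953 deg

2.953 deg


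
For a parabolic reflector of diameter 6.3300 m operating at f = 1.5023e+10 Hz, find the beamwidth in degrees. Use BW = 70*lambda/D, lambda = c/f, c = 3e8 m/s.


lambda = c / f = 3.0000e+08 / 1.5023e+10 = 0.01996938 m
BW = 70 * 0.01996938 / 6.3300 = 0.2208 deg

0.2208 deg


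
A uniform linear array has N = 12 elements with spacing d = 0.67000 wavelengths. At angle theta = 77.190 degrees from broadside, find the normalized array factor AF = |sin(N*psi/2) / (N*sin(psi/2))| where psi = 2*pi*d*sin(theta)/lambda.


psi = 2*pi*0.67000*sin(77.190 deg) = 4.104957 rad
AF = |sin(12*4.104957/2) / (12*sin(4.104957/2))| = 0.04533

0.04533


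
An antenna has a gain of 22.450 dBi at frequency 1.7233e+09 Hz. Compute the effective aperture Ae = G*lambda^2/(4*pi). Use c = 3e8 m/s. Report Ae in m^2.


lambda = c / f = 3.0000e+08 / 1.7233e+09 = 0.1740846 m
G_linear = 10^(22.450/10) = 175.7924
Ae = G_linear * lambda^2 / (4*pi) = 175.7924 * 0.1740846^2 / (4*pi) = 0.4239 m^2

0.4239 m^2


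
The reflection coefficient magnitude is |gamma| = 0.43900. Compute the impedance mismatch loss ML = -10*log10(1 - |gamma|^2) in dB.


ML = -10 * log10(1 - 0.43900^2) = -10 * log10(0.807279) = 0.9298 dB

0.9298 dB


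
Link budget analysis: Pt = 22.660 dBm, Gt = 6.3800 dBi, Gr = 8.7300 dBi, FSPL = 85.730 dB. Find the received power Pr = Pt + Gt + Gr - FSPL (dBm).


Pr = 22.660 + 6.3800 + 8.7300 - 85.730 = -47.96 dBm

-47.96 dBm


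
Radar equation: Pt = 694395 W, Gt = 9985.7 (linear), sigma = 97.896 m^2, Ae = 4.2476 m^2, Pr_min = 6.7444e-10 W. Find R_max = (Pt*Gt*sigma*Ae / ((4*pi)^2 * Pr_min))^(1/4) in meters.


R^4 = 694395*9985.7*97.896*4.2476 / ((4*pi)^2 * 6.7444e-10) = 2.707264e+19
R_max = 2.707264e+19^0.25 = 72133 m

72133 m


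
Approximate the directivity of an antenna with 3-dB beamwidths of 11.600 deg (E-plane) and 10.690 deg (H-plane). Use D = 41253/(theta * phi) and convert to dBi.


D_linear = 41253 / (11.600 * 10.690) = 332.6748
D_dBi = 10 * log10(332.6748) = 25.22 dBi

25.22 dBi


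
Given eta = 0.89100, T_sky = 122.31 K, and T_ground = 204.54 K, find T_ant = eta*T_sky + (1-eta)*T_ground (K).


T_ant = 0.89100 * 122.31 + (1 - 0.89100) * 204.54 = 131.3 K

131.3 K


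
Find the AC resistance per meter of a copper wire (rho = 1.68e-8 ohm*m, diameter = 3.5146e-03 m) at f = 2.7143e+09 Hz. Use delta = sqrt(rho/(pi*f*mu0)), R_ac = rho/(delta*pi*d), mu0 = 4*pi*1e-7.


delta = sqrt(1.68e-8 / (pi * 2.7143e+09 * 4*pi*1e-7)) = 1.252120e-06 m
R_ac = 1.68e-8 / (1.252120e-06 * pi * 3.5146e-03) = 1.215 ohm/m

1.215 ohm/m


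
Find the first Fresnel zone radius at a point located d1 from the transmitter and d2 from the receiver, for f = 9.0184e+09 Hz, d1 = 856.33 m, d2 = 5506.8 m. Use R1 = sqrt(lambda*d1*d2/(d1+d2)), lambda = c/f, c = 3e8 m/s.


lambda = c / f = 3.0000e+08 / 9.0184e+09 = 0.03326532 m
R1 = sqrt(0.03326532 * 856.33 * 5506.8 / (856.33 + 5506.8)) = 4.965 m

4.965 m


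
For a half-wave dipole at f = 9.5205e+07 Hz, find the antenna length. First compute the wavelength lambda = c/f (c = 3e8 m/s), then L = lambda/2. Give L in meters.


lambda = c / f = 3.0000e+08 / 9.5205e+07 = 3.151095 m
L = lambda / 2 = 3.151095 / 2 = 1.576 m

1.576 m


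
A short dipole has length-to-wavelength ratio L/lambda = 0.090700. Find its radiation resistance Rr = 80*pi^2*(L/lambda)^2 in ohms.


Rr = 80 * pi^2 * (0.090700)^2 = 80 * 9.869604 * 8.226490e-03 = 6.495 ohm

6.495 ohm


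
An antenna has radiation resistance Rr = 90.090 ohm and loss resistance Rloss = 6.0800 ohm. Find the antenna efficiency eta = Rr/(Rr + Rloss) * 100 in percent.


eta = 90.090 / (90.090 + 6.0800) * 100 = 93.68%

93.68%


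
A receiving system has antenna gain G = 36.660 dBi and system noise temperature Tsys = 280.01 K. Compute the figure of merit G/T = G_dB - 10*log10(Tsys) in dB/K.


G/T = 36.660 - 10*log10(280.01) = 36.660 - 24.47174 = 12.19 dB/K

12.19 dB/K


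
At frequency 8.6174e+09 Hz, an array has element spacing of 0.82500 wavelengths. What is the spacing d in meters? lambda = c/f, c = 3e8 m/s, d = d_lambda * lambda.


lambda = c / f = 3.0000e+08 / 8.6174e+09 = 0.03481328 m
d = 0.82500 * 0.03481328 = 0.02872 m

0.02872 m


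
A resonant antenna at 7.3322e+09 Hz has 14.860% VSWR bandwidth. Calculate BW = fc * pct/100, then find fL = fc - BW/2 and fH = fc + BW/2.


BW = 7.3322e+09 * 14.860/100 = 1.089565e+09 Hz
fL = 7.3322e+09 - 1.089565e+09/2 = 6.787e+09 Hz
fH = 7.3322e+09 + 1.089565e+09/2 = 7.877e+09 Hz

BW=1.090e+09 Hz, fL=6.787e+09 Hz, fH=7.877e+09 Hz


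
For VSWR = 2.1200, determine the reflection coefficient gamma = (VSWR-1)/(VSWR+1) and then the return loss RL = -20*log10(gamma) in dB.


gamma = (2.1200 - 1) / (2.1200 + 1) = 0.3589744
RL = -20 * log10(0.3589744) = 8.899 dB

8.899 dB


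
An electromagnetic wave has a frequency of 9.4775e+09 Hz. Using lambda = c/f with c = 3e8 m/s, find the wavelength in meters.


lambda = c / f = 3.0000e+08 / 9.4775e+09 = 0.03165 m

0.03165 m


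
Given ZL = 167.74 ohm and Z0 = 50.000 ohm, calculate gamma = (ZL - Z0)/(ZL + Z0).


gamma = (167.74 - 50.000) / (167.74 + 50.000) = 0.5407

0.5407


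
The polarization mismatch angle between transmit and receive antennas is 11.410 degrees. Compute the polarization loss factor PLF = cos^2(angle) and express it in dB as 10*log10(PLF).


PLF_linear = cos^2(11.410 deg) = 0.9608639
PLF_dB = 10 * log10(0.9608639) = -0.1734 dB

-0.1734 dB


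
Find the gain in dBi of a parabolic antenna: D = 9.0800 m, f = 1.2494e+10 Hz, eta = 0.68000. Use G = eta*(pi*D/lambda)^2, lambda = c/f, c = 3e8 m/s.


lambda = c / f = 3.0000e+08 / 1.2494e+10 = 0.02401153 m
G_linear = 0.68000 * (pi * 9.0800 / 0.02401153)^2 = 959711.5
G_dBi = 10 * log10(959711.5) = 59.82 dBi

59.82 dBi


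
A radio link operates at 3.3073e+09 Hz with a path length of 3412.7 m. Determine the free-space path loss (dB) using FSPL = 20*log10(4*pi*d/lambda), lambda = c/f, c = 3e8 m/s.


lambda = c / f = 3.0000e+08 / 3.3073e+09 = 0.09070843 m
FSPL = 20 * log10(4*pi*3412.7/0.09070843) = 113.5 dB

113.5 dB


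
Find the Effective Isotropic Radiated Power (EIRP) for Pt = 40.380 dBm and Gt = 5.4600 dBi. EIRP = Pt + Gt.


EIRP = Pt + Gt = 40.380 + 5.4600 = 45.84 dBm

45.84 dBm


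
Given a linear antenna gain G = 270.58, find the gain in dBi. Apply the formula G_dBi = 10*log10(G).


G_dBi = 10 * log10(270.58) = 24.32 dBi

24.32 dBi


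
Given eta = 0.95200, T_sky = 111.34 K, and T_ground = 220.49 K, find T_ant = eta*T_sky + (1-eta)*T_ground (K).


T_ant = 0.95200 * 111.34 + (1 - 0.95200) * 220.49 = 116.6 K

116.6 K


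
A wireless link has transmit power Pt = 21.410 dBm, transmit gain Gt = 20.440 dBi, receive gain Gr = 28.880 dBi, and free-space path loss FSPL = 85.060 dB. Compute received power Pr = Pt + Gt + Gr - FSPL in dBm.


Pr = 21.410 + 20.440 + 28.880 - 85.060 = -14.33 dBm

-14.33 dBm


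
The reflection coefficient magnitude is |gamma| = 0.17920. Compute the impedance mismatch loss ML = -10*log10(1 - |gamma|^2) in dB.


ML = -10 * log10(1 - 0.17920^2) = -10 * log10(0.96788736) = 0.1418 dB

0.1418 dB


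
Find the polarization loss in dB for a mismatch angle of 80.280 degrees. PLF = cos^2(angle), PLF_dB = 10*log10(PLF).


PLF_linear = cos^2(80.280 deg) = 0.02850473
PLF_dB = 10 * log10(0.02850473) = -15.45 dB

-15.45 dB


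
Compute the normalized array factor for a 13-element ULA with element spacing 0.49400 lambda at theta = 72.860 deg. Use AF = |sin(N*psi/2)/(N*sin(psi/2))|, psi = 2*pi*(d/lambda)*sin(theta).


psi = 2*pi*0.49400*sin(72.860 deg) = 2.966042 rad
AF = |sin(13*2.966042/2) / (13*sin(2.966042/2))| = 0.03217

0.03217


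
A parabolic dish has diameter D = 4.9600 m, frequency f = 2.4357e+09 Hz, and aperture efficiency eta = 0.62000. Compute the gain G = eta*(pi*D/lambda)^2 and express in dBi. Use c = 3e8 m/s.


lambda = c / f = 3.0000e+08 / 2.4357e+09 = 0.1231679 m
G_linear = 0.62000 * (pi * 4.9600 / 0.1231679)^2 = 9923.382
G_dBi = 10 * log10(9923.382) = 39.97 dBi

39.97 dBi


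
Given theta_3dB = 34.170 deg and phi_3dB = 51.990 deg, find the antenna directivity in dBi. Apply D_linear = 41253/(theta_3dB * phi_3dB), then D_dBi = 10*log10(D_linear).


D_linear = 41253 / (34.170 * 51.990) = 23.22153
D_dBi = 10 * log10(23.22153) = 13.66 dBi

13.66 dBi


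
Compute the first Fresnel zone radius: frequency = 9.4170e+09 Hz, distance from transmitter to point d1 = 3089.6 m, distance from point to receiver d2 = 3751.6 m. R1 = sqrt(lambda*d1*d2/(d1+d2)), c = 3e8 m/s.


lambda = c / f = 3.0000e+08 / 9.4170e+09 = 0.03185728 m
R1 = sqrt(0.03185728 * 3089.6 * 3751.6 / (3089.6 + 3751.6)) = 7.347 m

7.347 m


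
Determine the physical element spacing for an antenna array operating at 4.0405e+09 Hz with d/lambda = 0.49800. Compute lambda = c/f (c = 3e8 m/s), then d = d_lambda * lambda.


lambda = c / f = 3.0000e+08 / 4.0405e+09 = 0.07424824 m
d = 0.49800 * 0.07424824 = 0.03698 m

0.03698 m


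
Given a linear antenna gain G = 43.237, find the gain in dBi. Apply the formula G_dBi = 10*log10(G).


G_dBi = 10 * log10(43.237) = 16.36 dBi

16.36 dBi


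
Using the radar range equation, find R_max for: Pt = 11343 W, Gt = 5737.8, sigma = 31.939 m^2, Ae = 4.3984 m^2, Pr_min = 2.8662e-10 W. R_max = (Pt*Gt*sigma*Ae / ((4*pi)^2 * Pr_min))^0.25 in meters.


R^4 = 11343*5737.8*31.939*4.3984 / ((4*pi)^2 * 2.8662e-10) = 2.020055e+17
R_max = 2.020055e+17^0.25 = 21200 m

21200 m


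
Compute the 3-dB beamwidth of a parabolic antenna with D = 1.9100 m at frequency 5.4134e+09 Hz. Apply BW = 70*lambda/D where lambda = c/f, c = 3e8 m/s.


lambda = c / f = 3.0000e+08 / 5.4134e+09 = 0.05541804 m
BW = 70 * 0.05541804 / 1.9100 = 2.031 deg

2.031 deg


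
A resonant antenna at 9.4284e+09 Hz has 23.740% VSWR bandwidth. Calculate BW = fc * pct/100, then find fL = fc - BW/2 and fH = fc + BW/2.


BW = 9.4284e+09 * 23.740/100 = 2.238302e+09 Hz
fL = 9.4284e+09 - 2.238302e+09/2 = 8.309e+09 Hz
fH = 9.4284e+09 + 2.238302e+09/2 = 1.055e+10 Hz

BW=2.238e+09 Hz, fL=8.309e+09 Hz, fH=1.055e+10 Hz


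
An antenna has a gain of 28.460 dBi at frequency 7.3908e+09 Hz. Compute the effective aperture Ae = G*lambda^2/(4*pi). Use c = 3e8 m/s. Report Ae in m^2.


lambda = c / f = 3.0000e+08 / 7.3908e+09 = 0.04059101 m
G_linear = 10^(28.460/10) = 701.4553
Ae = G_linear * lambda^2 / (4*pi) = 701.4553 * 0.04059101^2 / (4*pi) = 0.09197 m^2

0.09197 m^2


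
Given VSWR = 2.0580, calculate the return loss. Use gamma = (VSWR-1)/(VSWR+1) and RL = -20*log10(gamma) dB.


gamma = (2.0580 - 1) / (2.0580 + 1) = 0.3459778
RL = -20 * log10(0.3459778) = 9.219 dB

9.219 dB


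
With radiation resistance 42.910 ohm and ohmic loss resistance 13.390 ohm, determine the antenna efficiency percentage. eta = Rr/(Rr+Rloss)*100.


eta = 42.910 / (42.910 + 13.390) * 100 = 76.22%

76.22%


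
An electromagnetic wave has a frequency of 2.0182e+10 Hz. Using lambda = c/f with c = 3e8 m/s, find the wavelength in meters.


lambda = c / f = 3.0000e+08 / 2.0182e+10 = 0.01486 m

0.01486 m


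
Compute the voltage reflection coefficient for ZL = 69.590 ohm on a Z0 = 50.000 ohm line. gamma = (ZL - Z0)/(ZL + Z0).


gamma = (69.590 - 50.000) / (69.590 + 50.000) = 0.1638

0.1638


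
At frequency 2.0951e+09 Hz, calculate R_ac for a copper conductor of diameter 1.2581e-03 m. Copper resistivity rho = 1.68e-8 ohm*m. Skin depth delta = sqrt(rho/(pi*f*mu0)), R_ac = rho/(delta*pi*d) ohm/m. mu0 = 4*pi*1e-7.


delta = sqrt(1.68e-8 / (pi * 2.0951e+09 * 4*pi*1e-7)) = 1.425189e-06 m
R_ac = 1.68e-8 / (1.425189e-06 * pi * 1.2581e-03) = 2.982 ohm/m

2.982 ohm/m


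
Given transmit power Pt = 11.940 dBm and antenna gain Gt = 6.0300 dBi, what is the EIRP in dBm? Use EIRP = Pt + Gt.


EIRP = Pt + Gt = 11.940 + 6.0300 = 17.97 dBm

17.97 dBm


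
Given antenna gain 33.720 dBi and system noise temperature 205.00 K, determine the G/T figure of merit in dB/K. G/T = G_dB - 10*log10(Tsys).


G/T = 33.720 - 10*log10(205.00) = 33.720 - 23.11754 = 10.60 dB/K

10.60 dB/K


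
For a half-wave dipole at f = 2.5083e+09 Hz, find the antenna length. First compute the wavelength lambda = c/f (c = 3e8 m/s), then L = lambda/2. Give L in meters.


lambda = c / f = 3.0000e+08 / 2.5083e+09 = 0.1196029 m
L = lambda / 2 = 0.1196029 / 2 = 0.05980 m

0.05980 m


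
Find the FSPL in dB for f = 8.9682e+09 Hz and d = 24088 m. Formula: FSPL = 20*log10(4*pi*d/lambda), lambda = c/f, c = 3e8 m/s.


lambda = c / f = 3.0000e+08 / 8.9682e+09 = 0.03345153 m
FSPL = 20 * log10(4*pi*24088/0.03345153) = 139.1 dB

139.1 dB


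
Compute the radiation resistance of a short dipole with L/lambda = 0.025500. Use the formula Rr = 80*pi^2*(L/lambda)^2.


Rr = 80 * pi^2 * (0.025500)^2 = 80 * 9.869604 * 6.502500e-04 = 0.5134 ohm

0.5134 ohm


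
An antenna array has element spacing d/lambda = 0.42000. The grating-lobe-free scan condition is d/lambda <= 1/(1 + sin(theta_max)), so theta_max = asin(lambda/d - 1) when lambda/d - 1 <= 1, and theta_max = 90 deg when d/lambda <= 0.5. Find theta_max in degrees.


lambda/d - 1 = 1/0.42000 - 1 = 1.380952 >= 1
d/lambda <= 0.5, so the array can scan to endfire without grating lobes: theta_max = 90 deg

90 deg


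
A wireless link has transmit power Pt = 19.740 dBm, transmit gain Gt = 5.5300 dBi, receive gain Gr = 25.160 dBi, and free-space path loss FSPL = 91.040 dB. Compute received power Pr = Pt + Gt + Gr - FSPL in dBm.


Pr = 19.740 + 5.5300 + 25.160 - 91.040 = -40.61 dBm

-40.61 dBm


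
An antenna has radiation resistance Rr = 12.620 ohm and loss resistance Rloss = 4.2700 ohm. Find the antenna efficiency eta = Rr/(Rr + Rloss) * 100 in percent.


eta = 12.620 / (12.620 + 4.2700) * 100 = 74.72%

74.72%


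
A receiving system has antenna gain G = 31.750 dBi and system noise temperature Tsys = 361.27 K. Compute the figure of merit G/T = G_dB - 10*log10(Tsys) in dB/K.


G/T = 31.750 - 10*log10(361.27) = 31.750 - 25.57832 = 6.172 dB/K

6.172 dB/K


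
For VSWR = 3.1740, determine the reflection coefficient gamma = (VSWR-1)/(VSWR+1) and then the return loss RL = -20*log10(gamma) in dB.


gamma = (3.1740 - 1) / (3.1740 + 1) = 0.5208433
RL = -20 * log10(0.5208433) = 5.666 dB

5.666 dB


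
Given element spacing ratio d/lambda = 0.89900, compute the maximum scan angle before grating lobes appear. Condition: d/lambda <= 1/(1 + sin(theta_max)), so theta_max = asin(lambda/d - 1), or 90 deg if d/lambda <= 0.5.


lambda/d - 1 = 1/0.89900 - 1 = 0.1123471
theta_max = asin(0.1123471) = 6.451 deg

6.451 deg


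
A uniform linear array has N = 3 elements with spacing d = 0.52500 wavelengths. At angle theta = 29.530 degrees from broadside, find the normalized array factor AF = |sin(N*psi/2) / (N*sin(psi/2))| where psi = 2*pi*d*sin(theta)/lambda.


psi = 2*pi*0.52500*sin(29.530 deg) = 1.625847 rad
AF = |sin(3*1.625847/2) / (3*sin(1.625847/2))| = 0.2967

0.2967


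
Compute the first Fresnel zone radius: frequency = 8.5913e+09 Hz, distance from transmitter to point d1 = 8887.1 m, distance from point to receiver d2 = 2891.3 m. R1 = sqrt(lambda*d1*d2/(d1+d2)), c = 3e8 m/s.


lambda = c / f = 3.0000e+08 / 8.5913e+09 = 0.03491905 m
R1 = sqrt(0.03491905 * 8887.1 * 2891.3 / (8887.1 + 2891.3)) = 8.728 m

8.728 m


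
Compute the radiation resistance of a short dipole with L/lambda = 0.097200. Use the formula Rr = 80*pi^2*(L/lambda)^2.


Rr = 80 * pi^2 * (0.097200)^2 = 80 * 9.869604 * 9.447840e-03 = 7.460 ohm

7.460 ohm


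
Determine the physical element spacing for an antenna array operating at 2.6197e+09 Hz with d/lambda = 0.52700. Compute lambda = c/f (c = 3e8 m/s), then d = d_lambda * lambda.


lambda = c / f = 3.0000e+08 / 2.6197e+09 = 0.1145169 m
d = 0.52700 * 0.1145169 = 0.06035 m

0.06035 m


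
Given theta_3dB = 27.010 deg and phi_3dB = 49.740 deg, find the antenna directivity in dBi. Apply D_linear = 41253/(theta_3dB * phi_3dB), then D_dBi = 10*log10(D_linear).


D_linear = 41253 / (27.010 * 49.740) = 30.70614
D_dBi = 10 * log10(30.70614) = 14.87 dBi

14.87 dBi


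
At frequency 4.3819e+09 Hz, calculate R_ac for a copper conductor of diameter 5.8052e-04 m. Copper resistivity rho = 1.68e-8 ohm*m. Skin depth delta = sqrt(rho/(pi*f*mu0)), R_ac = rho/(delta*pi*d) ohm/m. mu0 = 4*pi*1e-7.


delta = sqrt(1.68e-8 / (pi * 4.3819e+09 * 4*pi*1e-7)) = 9.854703e-07 m
R_ac = 1.68e-8 / (9.854703e-07 * pi * 5.8052e-04) = 9.348 ohm/m

9.348 ohm/m


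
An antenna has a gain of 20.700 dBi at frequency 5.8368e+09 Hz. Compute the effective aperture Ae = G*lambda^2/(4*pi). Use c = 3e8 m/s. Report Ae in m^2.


lambda = c / f = 3.0000e+08 / 5.8368e+09 = 0.05139803 m
G_linear = 10^(20.700/10) = 117.4898
Ae = G_linear * lambda^2 / (4*pi) = 117.4898 * 0.05139803^2 / (4*pi) = 0.02470 m^2

0.02470 m^2


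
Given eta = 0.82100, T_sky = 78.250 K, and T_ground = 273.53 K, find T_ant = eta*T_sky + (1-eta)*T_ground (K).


T_ant = 0.82100 * 78.250 + (1 - 0.82100) * 273.53 = 113.2 K

113.2 K


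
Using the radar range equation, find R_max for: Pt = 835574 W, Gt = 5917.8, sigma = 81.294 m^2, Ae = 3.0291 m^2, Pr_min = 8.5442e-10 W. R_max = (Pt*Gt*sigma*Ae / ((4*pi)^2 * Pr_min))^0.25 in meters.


R^4 = 835574*5917.8*81.294*3.0291 / ((4*pi)^2 * 8.5442e-10) = 9.024563e+18
R_max = 9.024563e+18^0.25 = 54810 m

54810 m


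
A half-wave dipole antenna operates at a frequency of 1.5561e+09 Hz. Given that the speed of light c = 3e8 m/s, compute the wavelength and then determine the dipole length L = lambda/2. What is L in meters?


lambda = c / f = 3.0000e+08 / 1.5561e+09 = 0.1927897 m
L = lambda / 2 = 0.1927897 / 2 = 0.09639 m

0.09639 m


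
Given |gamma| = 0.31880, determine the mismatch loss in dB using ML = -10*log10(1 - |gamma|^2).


ML = -10 * log10(1 - 0.31880^2) = -10 * log10(0.89836656) = 0.4655 dB

0.4655 dB


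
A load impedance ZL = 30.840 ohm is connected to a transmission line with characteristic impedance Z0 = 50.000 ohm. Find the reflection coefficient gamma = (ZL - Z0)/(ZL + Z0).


gamma = (30.840 - 50.000) / (30.840 + 50.000) = -0.2370

-0.2370


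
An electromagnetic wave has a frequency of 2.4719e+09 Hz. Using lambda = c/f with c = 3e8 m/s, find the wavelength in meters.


lambda = c / f = 3.0000e+08 / 2.4719e+09 = 0.1214 m

0.1214 m


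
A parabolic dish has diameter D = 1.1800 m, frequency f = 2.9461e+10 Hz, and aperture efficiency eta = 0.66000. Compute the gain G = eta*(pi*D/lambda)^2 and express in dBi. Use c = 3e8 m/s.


lambda = c / f = 3.0000e+08 / 2.9461e+10 = 0.01018295 m
G_linear = 0.66000 * (pi * 1.1800 / 0.01018295)^2 = 87470.27
G_dBi = 10 * log10(87470.27) = 49.42 dBi

49.42 dBi


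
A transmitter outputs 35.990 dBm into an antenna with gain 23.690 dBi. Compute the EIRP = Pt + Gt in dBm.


EIRP = Pt + Gt = 35.990 + 23.690 = 59.68 dBm

59.68 dBm


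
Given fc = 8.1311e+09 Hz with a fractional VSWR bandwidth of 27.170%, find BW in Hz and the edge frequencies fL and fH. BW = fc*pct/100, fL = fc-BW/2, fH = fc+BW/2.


BW = 8.1311e+09 * 27.170/100 = 2.209220e+09 Hz
fL = 8.1311e+09 - 2.209220e+09/2 = 7.026e+09 Hz
fH = 8.1311e+09 + 2.209220e+09/2 = 9.236e+09 Hz

BW=2.209e+09 Hz, fL=7.026e+09 Hz, fH=9.236e+09 Hz


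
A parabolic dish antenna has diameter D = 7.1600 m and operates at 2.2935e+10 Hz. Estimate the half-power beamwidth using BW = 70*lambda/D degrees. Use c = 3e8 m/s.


lambda = c / f = 3.0000e+08 / 2.2935e+10 = 0.01308044 m
BW = 70 * 0.01308044 / 7.1600 = 0.1279 deg

0.1279 deg


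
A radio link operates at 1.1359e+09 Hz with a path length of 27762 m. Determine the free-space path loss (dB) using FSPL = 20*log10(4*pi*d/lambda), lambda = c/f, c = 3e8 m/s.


lambda = c / f = 3.0000e+08 / 1.1359e+09 = 0.2641078 m
FSPL = 20 * log10(4*pi*27762/0.2641078) = 122.4 dB

122.4 dB


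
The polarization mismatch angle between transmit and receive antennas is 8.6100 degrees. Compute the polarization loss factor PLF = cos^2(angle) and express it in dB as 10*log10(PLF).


PLF_linear = cos^2(8.6100 deg) = 0.9775875
PLF_dB = 10 * log10(0.9775875) = -0.09844 dB

-0.09844 dB


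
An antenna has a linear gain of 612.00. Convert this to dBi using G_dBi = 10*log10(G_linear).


G_dBi = 10 * log10(612.00) = 27.87 dBi

27.87 dBi


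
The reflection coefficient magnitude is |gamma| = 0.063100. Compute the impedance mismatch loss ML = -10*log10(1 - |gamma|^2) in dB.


ML = -10 * log10(1 - 0.063100^2) = -10 * log10(0.99601839) = 0.01733 dB

0.01733 dB


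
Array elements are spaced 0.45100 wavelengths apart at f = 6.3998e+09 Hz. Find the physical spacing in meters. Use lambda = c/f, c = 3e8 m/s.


lambda = c / f = 3.0000e+08 / 6.3998e+09 = 0.04687646 m
d = 0.45100 * 0.04687646 = 0.02114 m

0.02114 m


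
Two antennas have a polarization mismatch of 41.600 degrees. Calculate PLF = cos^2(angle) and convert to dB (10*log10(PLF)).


PLF_linear = cos^2(41.600 deg) = 0.5592020
PLF_dB = 10 * log10(0.5592020) = -2.524 dB

-2.524 dB


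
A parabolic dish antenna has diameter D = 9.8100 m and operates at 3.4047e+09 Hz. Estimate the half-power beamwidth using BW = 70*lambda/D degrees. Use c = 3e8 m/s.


lambda = c / f = 3.0000e+08 / 3.4047e+09 = 0.08811349 m
BW = 70 * 0.08811349 / 9.8100 = 0.6287 deg

0.6287 deg


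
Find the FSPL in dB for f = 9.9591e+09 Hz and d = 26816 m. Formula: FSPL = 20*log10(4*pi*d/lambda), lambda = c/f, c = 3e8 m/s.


lambda = c / f = 3.0000e+08 / 9.9591e+09 = 0.03012320 m
FSPL = 20 * log10(4*pi*26816/0.03012320) = 141.0 dB

141.0 dB


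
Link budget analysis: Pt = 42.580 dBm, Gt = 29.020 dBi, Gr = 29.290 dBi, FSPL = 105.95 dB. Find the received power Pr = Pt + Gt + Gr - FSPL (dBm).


Pr = 42.580 + 29.020 + 29.290 - 105.95 = -5.06 dBm

-5.06 dBm


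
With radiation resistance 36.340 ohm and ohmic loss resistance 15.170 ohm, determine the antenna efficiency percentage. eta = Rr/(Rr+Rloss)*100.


eta = 36.340 / (36.340 + 15.170) * 100 = 70.55%

70.55%


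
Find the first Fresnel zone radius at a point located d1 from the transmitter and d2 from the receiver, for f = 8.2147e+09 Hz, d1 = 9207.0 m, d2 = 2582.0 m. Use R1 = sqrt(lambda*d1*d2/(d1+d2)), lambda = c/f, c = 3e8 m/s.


lambda = c / f = 3.0000e+08 / 8.2147e+09 = 0.03651990 m
R1 = sqrt(0.03651990 * 9207.0 * 2582.0 / (9207.0 + 2582.0)) = 8.582 m

8.582 m


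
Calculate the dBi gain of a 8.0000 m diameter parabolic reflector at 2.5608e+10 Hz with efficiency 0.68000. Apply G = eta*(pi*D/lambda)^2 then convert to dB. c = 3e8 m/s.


lambda = c / f = 3.0000e+08 / 2.5608e+10 = 0.01171509 m
G_linear = 0.68000 * (pi * 8.0000 / 0.01171509)^2 = 3.129662e+06
G_dBi = 10 * log10(3.129662e+06) = 64.95 dBi

64.95 dBi


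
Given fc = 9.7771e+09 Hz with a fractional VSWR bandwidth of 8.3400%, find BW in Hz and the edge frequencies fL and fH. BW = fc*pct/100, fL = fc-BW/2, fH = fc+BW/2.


BW = 9.7771e+09 * 8.3400/100 = 8.154101e+08 Hz
fL = 9.7771e+09 - 8.154101e+08/2 = 9.369e+09 Hz
fH = 9.7771e+09 + 8.154101e+08/2 = 1.018e+10 Hz

BW=8.154e+08 Hz, fL=9.369e+09 Hz, fH=1.018e+10 Hz


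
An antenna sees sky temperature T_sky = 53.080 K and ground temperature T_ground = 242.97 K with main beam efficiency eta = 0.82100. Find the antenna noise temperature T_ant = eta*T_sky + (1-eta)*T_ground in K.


T_ant = 0.82100 * 53.080 + (1 - 0.82100) * 242.97 = 87.07 K

87.07 K


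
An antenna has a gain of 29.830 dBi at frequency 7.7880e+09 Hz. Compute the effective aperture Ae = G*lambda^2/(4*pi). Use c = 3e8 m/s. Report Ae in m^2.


lambda = c / f = 3.0000e+08 / 7.7880e+09 = 0.03852080 m
G_linear = 10^(29.830/10) = 961.6123
Ae = G_linear * lambda^2 / (4*pi) = 961.6123 * 0.03852080^2 / (4*pi) = 0.1135 m^2

0.1135 m^2


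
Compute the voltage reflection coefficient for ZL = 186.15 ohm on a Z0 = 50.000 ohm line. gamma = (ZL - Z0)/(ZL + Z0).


gamma = (186.15 - 50.000) / (186.15 + 50.000) = 0.5765

0.5765


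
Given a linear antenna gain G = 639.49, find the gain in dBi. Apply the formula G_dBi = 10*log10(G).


G_dBi = 10 * log10(639.49) = 28.06 dBi

28.06 dBi


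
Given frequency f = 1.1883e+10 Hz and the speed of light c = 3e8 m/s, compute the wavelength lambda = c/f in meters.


lambda = c / f = 3.0000e+08 / 1.1883e+10 = 0.02525 m

0.02525 m


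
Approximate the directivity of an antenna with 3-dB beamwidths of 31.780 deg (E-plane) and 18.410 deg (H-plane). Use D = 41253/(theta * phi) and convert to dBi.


D_linear = 41253 / (31.780 * 18.410) = 70.50954
D_dBi = 10 * log10(70.50954) = 18.48 dBi

18.48 dBi


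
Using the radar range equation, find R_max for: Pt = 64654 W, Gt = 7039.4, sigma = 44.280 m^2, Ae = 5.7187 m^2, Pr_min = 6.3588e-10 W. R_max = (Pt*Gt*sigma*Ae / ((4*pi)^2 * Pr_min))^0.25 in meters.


R^4 = 64654*7039.4*44.280*5.7187 / ((4*pi)^2 * 6.3588e-10) = 1.147734e+18
R_max = 1.147734e+18^0.25 = 32731 m

32731 m


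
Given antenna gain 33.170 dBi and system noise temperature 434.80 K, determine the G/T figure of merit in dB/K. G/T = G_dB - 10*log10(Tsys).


G/T = 33.170 - 10*log10(434.80) = 33.170 - 26.38290 = 6.787 dB/K

6.787 dB/K


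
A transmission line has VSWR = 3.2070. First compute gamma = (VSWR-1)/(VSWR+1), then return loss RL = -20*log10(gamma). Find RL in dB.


gamma = (3.2070 - 1) / (3.2070 + 1) = 0.5246019
RL = -20 * log10(0.5246019) = 5.603 dB

5.603 dB


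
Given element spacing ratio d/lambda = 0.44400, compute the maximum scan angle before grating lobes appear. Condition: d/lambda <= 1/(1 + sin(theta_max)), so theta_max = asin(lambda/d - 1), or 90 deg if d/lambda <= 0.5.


lambda/d - 1 = 1/0.44400 - 1 = 1.252252 >= 1
d/lambda <= 0.5, so the array can scan to endfire without grating lobes: theta_max = 90 deg

90 deg


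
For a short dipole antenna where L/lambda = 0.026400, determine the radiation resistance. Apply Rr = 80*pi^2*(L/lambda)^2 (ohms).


Rr = 80 * pi^2 * (0.026400)^2 = 80 * 9.869604 * 6.969600e-04 = 0.5503 ohm

0.5503 ohm


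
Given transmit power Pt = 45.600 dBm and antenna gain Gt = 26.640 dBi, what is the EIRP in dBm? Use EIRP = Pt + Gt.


EIRP = Pt + Gt = 45.600 + 26.640 = 72.24 dBm

72.24 dBm


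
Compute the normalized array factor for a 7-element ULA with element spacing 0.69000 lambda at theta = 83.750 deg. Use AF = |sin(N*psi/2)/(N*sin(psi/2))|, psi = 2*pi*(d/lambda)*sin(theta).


psi = 2*pi*0.69000*sin(83.750 deg) = 4.309630 rad
AF = |sin(7*4.309630/2) / (7*sin(4.309630/2))| = 0.1001

0.1001


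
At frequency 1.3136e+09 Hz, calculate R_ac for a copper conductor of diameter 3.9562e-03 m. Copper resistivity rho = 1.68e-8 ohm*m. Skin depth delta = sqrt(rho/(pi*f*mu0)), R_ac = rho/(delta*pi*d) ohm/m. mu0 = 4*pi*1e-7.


delta = sqrt(1.68e-8 / (pi * 1.3136e+09 * 4*pi*1e-7)) = 1.799879e-06 m
R_ac = 1.68e-8 / (1.799879e-06 * pi * 3.9562e-03) = 0.7510 ohm/m

0.7510 ohm/m


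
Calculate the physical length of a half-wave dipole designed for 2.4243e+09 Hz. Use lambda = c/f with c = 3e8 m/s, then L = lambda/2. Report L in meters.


lambda = c / f = 3.0000e+08 / 2.4243e+09 = 0.1237471 m
L = lambda / 2 = 0.1237471 / 2 = 0.06187 m

0.06187 m


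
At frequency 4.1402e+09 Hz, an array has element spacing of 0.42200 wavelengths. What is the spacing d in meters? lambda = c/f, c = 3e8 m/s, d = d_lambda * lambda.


lambda = c / f = 3.0000e+08 / 4.1402e+09 = 0.07246027 m
d = 0.42200 * 0.07246027 = 0.03058 m

0.03058 m


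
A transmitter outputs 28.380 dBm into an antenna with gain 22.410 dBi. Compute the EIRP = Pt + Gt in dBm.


EIRP = Pt + Gt = 28.380 + 22.410 = 50.79 dBm

50.79 dBm


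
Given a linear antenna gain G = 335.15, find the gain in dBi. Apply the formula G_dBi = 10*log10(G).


G_dBi = 10 * log10(335.15) = 25.25 dBi

25.25 dBi


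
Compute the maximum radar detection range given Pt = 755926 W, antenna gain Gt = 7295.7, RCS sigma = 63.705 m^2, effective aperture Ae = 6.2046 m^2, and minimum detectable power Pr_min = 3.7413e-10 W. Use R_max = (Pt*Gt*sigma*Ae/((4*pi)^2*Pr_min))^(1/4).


R^4 = 755926*7295.7*63.705*6.2046 / ((4*pi)^2 * 3.7413e-10) = 3.689702e+19
R_max = 3.689702e+19^0.25 = 77938 m

77938 m


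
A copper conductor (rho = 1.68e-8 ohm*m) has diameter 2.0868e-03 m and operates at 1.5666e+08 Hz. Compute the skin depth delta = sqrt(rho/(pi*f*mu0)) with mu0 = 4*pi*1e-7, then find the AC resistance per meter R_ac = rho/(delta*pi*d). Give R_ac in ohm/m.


delta = sqrt(1.68e-8 / (pi * 1.5666e+08 * 4*pi*1e-7)) = 5.211896e-06 m
R_ac = 1.68e-8 / (5.211896e-06 * pi * 2.0868e-03) = 0.4917 ohm/m

0.4917 ohm/m


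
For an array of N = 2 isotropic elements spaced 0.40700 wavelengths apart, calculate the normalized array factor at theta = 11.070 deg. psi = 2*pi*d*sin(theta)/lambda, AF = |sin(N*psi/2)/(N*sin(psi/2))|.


psi = 2*pi*0.40700*sin(11.070 deg) = 0.4910140 rad
AF = |sin(2*0.4910140/2) / (2*sin(0.4910140/2))| = 0.9700

0.9700


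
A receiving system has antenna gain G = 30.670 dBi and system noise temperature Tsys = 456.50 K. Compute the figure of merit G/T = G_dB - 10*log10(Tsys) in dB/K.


G/T = 30.670 - 10*log10(456.50) = 30.670 - 26.59441 = 4.076 dB/K

4.076 dB/K


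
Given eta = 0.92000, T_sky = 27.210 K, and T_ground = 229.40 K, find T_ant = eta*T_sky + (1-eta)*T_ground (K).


T_ant = 0.92000 * 27.210 + (1 - 0.92000) * 229.40 = 43.39 K

43.39 K


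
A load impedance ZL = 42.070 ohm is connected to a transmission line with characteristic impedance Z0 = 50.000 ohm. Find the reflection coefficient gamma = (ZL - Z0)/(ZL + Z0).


gamma = (42.070 - 50.000) / (42.070 + 50.000) = -0.08613

-0.08613


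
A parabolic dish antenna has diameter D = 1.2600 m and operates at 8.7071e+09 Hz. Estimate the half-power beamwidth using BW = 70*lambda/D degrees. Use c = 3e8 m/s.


lambda = c / f = 3.0000e+08 / 8.7071e+09 = 0.03445464 m
BW = 70 * 0.03445464 / 1.2600 = 1.914 deg

1.914 deg


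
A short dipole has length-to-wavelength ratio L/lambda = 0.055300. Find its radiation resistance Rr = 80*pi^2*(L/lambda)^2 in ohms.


Rr = 80 * pi^2 * (0.055300)^2 = 80 * 9.869604 * 3.058090e-03 = 2.415 ohm

2.415 ohm


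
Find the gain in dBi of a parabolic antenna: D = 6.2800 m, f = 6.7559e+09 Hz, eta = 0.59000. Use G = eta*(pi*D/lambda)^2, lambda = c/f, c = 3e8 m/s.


lambda = c / f = 3.0000e+08 / 6.7559e+09 = 0.04440563 m
G_linear = 0.59000 * (pi * 6.2800 / 0.04440563)^2 = 116464.9
G_dBi = 10 * log10(116464.9) = 50.66 dBi

50.66 dBi


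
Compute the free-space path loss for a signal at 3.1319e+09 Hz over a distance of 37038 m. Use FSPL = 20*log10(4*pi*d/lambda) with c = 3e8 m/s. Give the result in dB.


lambda = c / f = 3.0000e+08 / 3.1319e+09 = 0.09578850 m
FSPL = 20 * log10(4*pi*37038/0.09578850) = 133.7 dB

133.7 dB


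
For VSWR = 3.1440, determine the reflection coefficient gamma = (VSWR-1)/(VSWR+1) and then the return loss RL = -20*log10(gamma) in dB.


gamma = (3.1440 - 1) / (3.1440 + 1) = 0.5173745
RL = -20 * log10(0.5173745) = 5.724 dB

5.724 dB


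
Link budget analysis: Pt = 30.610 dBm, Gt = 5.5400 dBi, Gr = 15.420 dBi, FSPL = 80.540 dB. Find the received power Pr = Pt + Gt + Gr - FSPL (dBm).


Pr = 30.610 + 5.5400 + 15.420 - 80.540 = -28.97 dBm

-28.97 dBm


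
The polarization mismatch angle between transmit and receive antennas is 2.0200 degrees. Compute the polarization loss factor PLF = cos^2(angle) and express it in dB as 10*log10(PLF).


PLF_linear = cos^2(2.0200 deg) = 0.9987576
PLF_dB = 10 * log10(0.9987576) = -5.399e-03 dB

-5.399e-03 dB


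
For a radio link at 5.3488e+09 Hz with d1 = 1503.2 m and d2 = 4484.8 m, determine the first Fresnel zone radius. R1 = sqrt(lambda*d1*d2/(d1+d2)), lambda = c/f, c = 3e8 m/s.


lambda = c / f = 3.0000e+08 / 5.3488e+09 = 0.05608735 m
R1 = sqrt(0.05608735 * 1503.2 * 4484.8 / (1503.2 + 4484.8)) = 7.946 m

7.946 m


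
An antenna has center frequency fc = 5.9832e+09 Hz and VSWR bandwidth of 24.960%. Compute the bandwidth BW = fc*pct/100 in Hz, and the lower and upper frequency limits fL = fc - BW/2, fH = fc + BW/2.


BW = 5.9832e+09 * 24.960/100 = 1.493407e+09 Hz
fL = 5.9832e+09 - 1.493407e+09/2 = 5.236e+09 Hz
fH = 5.9832e+09 + 1.493407e+09/2 = 6.730e+09 Hz

BW=1.493e+09 Hz, fL=5.236e+09 Hz, fH=6.730e+09 Hz


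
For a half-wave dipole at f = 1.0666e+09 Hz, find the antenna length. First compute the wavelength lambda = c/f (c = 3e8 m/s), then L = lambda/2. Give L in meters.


lambda = c / f = 3.0000e+08 / 1.0666e+09 = 0.2812676 m
L = lambda / 2 = 0.2812676 / 2 = 0.1406 m

0.1406 m
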